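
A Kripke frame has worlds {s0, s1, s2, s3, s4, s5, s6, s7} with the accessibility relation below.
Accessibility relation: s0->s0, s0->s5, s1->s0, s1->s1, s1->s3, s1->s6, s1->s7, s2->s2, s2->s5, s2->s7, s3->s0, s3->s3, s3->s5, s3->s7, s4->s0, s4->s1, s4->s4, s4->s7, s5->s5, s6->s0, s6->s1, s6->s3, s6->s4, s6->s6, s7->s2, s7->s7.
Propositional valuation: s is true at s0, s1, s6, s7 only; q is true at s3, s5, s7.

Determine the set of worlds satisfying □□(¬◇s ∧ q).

s5

Let φ = □□(¬◇s ∧ q). Evaluate φ at each world:
  s0 (successors {s0, s5}): φ is false.
  s1 (successors {s0, s1, s3, s6, s7}): φ is false.
  s2 (successors {s2, s5, s7}): φ is false.
  s3 (successors {s0, s3, s5, s7}): φ is false.
  s4 (successors {s0, s1, s4, s7}): φ is false.
  s5 (successors {s5}): φ is true.
  s6 (successors {s0, s1, s3, s4, s6}): φ is false.
  s7 (successors {s2, s7}): φ is false.
For instance, at s4:
  At s4: □□(¬◇s ∧ q) requires □(¬◇s ∧ q) at every successor {s0, s1, s4, s7}.
    □(¬◇s ∧ q) fails at s0, so □□(¬◇s ∧ q) is false at s4.
      At s0: □(¬◇s ∧ q) requires ¬◇s ∧ q at every successor {s0, s5}.
        ¬◇s ∧ q fails at s0, so □(¬◇s ∧ q) is false at s0.
Satisfying worlds: {s5}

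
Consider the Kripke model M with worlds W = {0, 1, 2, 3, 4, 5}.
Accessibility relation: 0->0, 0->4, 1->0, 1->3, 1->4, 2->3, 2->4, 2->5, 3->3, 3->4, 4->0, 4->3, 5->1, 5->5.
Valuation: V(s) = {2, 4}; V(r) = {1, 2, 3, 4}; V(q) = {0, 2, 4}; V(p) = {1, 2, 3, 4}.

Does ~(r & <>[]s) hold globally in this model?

Let φ = ~(r & <>[]s). Evaluate φ at each world:
  0 (successors {0, 4}): φ is true.
  1 (successors {0, 3, 4}): φ is true.
  2 (successors {3, 4, 5}): φ is true.
  3 (successors {3, 4}): φ is true.
  4 (successors {0, 3}): φ is true.
  5 (successors {1, 5}): φ is true.
For instance, at 4:
  At 4: r & <>[]s is false, so ~(r & <>[]s) is true.
    At 4: r is true, <>[]s is false, so r & <>[]s is false.
      At 4: <>[]s requires []s at some successor in {0, 3}.
        At 0: []s is false.
        At 3: []s is false.
      So <>[]s is false at 4.

Yes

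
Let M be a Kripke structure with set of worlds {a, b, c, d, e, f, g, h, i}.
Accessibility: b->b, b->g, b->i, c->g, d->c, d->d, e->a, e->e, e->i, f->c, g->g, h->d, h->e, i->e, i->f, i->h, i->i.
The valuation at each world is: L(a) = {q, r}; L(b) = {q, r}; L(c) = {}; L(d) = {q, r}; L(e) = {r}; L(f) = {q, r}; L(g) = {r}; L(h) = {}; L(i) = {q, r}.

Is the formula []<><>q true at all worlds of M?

No

Let φ = []<><>q. Evaluate φ at each world:
  a (successors ∅): φ is true.
  b (successors {b, g, i}): φ is false.
  c (successors {g}): φ is false.
  d (successors {c, d}): φ is false.
  e (successors {a, e, i}): φ is false.
  f (successors {c}): φ is false.
  g (successors {g}): φ is false.
  h (successors {d, e}): φ is true.
  i (successors {e, f, h, i}): φ is false.
Detail at b (counterexample):
  At b: []<><>q requires <><>q at every successor {b, g, i}.
    <><>q fails at g, so []<><>q is false at b.
      At g: <><>q requires <>q at some successor in {g}.
        At g: <>q is false.
      So <><>q is false at g.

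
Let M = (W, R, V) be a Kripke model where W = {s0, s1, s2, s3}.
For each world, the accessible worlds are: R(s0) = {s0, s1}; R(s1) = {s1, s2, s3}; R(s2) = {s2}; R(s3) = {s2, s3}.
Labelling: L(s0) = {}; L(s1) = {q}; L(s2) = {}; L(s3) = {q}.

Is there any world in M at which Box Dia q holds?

Yes

Recall that Box ψ holds at a world iff ψ holds at every accessible world, and Dia ψ holds iff ψ holds at some accessible world.
Let φ = Box Dia q. Evaluate φ at each world:
  s0 (successors {s0, s1}): φ is true.
  s1 (successors {s1, s2, s3}): φ is false.
  s2 (successors {s2}): φ is false.
  s3 (successors {s2, s3}): φ is false.
Detail at s0 (witness):
  At s0: Box Dia q requires Dia q at every successor {s0, s1}.
      At s0: Dia q requires q at some successor in {s0, s1}.
        q holds at s1, so Dia q is true at s0.
      At s1: Dia q requires q at some successor in {s1, s2, s3}.
        q holds at s1, so Dia q is true at s1.
  So Box Dia q is true at s0.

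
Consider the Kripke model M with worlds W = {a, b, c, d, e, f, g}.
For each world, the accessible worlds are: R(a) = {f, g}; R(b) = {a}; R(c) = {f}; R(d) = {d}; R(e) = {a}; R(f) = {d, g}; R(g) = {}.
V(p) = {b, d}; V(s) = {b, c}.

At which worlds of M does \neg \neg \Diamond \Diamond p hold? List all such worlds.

Let φ = \neg \neg \Diamond \Diamond p. Evaluate φ at each world:
  a (successors {f, g}): φ is true.
  b (successors {a}): φ is false.
  c (successors {f}): φ is true.
  d (successors {d}): φ is true.
  e (successors {a}): φ is false.
  f (successors {d, g}): φ is true.
  g (successors ∅): φ is false.
For instance, at d:
  At d: \neg \Diamond \Diamond p is false, so \neg \neg \Diamond \Diamond p is true.
    At d: \Diamond \Diamond p is true, so \neg \Diamond \Diamond p is false.
      At d: \Diamond \Diamond p requires \Diamond p at some successor in {d}.
        \Diamond p holds at d, so \Diamond \Diamond p is true at d.
Satisfying worlds: {a, c, d, f}

a, c, d, f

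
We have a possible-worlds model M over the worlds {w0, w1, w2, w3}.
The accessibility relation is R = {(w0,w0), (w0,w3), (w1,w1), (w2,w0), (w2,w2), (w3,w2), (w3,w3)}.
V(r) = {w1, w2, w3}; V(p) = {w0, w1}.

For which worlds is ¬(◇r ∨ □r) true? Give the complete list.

Let φ = ¬(◇r ∨ □r). Evaluate φ at each world:
  w0 (successors {w0, w3}): φ is false.
  w1 (successors {w1}): φ is false.
  w2 (successors {w0, w2}): φ is false.
  w3 (successors {w2, w3}): φ is false.
For instance, at w2:
  At w2: ◇r ∨ □r is true, so ¬(◇r ∨ □r) is false.
    At w2: ◇r is true, □r is false, so ◇r ∨ □r is true.
      At w2: ◇r requires r at some successor in {w0, w2}.
        r holds at w2, so ◇r is true at w2.
      At w2: □r requires r at every successor {w0, w2}.
        r fails at w0, so □r is false at w2.
Satisfying worlds: none.

none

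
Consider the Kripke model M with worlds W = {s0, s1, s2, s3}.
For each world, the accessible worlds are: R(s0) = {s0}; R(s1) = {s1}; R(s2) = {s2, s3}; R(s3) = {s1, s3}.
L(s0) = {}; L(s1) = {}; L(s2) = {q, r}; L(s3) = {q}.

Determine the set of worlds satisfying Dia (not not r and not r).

none

Recall that Dia ψ holds at a world iff ψ holds at some accessible world.
Let φ = Dia (not not r and not r). Evaluate φ at each world:
  s0 (successors {s0}): φ is false.
  s1 (successors {s1}): φ is false.
  s2 (successors {s2, s3}): φ is false.
  s3 (successors {s1, s3}): φ is false.
For instance, at s3:
  At s3: Dia (not not r and not r) requires not not r and not r at some successor in {s1, s3}.
    At s1: not not r and not r is false.
    At s3: not not r and not r is false.
  So Dia (not not r and not r) is false at s3.
Satisfying worlds: none.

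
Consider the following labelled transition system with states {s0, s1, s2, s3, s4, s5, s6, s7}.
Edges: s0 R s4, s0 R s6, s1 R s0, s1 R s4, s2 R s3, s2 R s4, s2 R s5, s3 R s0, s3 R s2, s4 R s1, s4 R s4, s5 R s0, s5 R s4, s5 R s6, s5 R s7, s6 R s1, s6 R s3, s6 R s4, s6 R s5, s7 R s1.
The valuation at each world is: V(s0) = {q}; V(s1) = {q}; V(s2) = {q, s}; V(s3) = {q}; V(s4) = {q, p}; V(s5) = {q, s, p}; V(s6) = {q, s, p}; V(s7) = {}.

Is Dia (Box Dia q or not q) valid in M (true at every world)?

Yes

Let φ = Dia (Box Dia q or not q). Evaluate φ at each world:
  s0 (successors {s4, s6}): φ is true.
  s1 (successors {s0, s4}): φ is true.
  s2 (successors {s3, s4, s5}): φ is true.
  s3 (successors {s0, s2}): φ is true.
  s4 (successors {s1, s4}): φ is true.
  s5 (successors {s0, s4, s6, s7}): φ is true.
  s6 (successors {s1, s3, s4, s5}): φ is true.
  s7 (successors {s1}): φ is true.
For instance, at s7:
  At s7: Dia (Box Dia q or not q) requires Box Dia q or not q at some successor in {s1}.
    Box Dia q or not q holds at s1, so Dia (Box Dia q or not q) is true at s7.
      At s1: Box Dia q is true, not q is false, so Box Dia q or not q is true.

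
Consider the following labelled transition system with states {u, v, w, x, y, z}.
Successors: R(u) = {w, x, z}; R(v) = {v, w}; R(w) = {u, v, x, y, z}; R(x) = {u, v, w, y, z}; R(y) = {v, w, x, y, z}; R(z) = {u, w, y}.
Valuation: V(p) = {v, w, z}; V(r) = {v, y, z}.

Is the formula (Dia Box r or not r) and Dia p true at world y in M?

At y: Dia Box r or not r is false, Dia p is true, so (Dia Box r or not r) and Dia p is false.
  At y: Dia Box r is false, not r is false, so Dia Box r or not r is false.
    At y: Dia Box r requires Box r at some successor in {v, w, x, y, z}.
      At v: Box r is false.
      At w: Box r is false.
      At x: Box r is false.
      At y: Box r is false.
      At z: Box r is false.
    So Dia Box r is false at y.
  At y: Dia p requires p at some successor in {v, w, x, y, z}.
    p holds at v, so Dia p is true at y.

No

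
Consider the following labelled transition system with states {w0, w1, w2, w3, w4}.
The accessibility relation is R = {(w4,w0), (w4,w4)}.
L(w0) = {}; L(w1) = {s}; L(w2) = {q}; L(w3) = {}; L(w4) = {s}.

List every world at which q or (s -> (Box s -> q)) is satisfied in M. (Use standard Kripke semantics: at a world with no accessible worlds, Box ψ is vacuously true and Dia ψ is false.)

w0, w2, w3, w4

Let φ = q or (s -> (Box s -> q)). Evaluate φ at each world:
  w0 (successors ∅): φ is true.
  w1 (successors ∅): φ is false.
  w2 (successors ∅): φ is true.
  w3 (successors ∅): φ is true.
  w4 (successors {w0, w4}): φ is true.
For instance, at w4:
  At w4: q is false, s -> (Box s -> q) is true, so q or (s -> (Box s -> q)) is true.
    At w4: s is true, Box s -> q is true, so s -> (Box s -> q) is true.
      At w4: Box s is false, q is false, so Box s -> q is true.
Satisfying worlds: {w0, w2, w3, w4}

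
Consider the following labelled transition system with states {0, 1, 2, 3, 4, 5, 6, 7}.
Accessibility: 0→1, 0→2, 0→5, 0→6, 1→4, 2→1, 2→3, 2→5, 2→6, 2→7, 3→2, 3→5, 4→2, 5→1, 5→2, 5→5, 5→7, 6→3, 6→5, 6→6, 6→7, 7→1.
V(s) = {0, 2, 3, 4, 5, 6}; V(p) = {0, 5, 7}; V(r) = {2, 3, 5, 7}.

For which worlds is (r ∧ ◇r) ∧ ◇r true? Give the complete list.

Let φ = (r ∧ ◇r) ∧ ◇r. Evaluate φ at each world:
  0 (successors {1, 2, 5, 6}): φ is false.
  1 (successors {4}): φ is false.
  2 (successors {1, 3, 5, 6, 7}): φ is true.
  3 (successors {2, 5}): φ is true.
  4 (successors {2}): φ is false.
  5 (successors {1, 2, 5, 7}): φ is true.
  6 (successors {3, 5, 6, 7}): φ is false.
  7 (successors {1}): φ is false.
For instance, at 4:
  At 4: r ∧ ◇r is false, ◇r is true, so (r ∧ ◇r) ∧ ◇r is false.
    At 4: r is false, ◇r is true, so r ∧ ◇r is false.
      At 4: ◇r requires r at some successor in {2}.
        r holds at 2, so ◇r is true at 4.
    At 4: ◇r requires r at some successor in {2}.
      r holds at 2, so ◇r is true at 4.
Satisfying worlds: {2, 3, 5}

2, 3, 5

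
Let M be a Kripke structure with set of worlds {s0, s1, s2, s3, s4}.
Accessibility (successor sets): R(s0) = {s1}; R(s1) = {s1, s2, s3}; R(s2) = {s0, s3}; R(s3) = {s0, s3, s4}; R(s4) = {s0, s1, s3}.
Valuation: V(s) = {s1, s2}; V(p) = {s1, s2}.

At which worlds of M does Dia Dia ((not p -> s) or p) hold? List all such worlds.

Let φ = Dia Dia ((not p -> s) or p). Evaluate φ at each world:
  s0 (successors {s1}): φ is true.
  s1 (successors {s1, s2, s3}): φ is true.
  s2 (successors {s0, s3}): φ is true.
  s3 (successors {s0, s3, s4}): φ is true.
  s4 (successors {s0, s1, s3}): φ is true.
For instance, at s0:
  At s0: Dia Dia ((not p -> s) or p) requires Dia ((not p -> s) or p) at some successor in {s1}.
    Dia ((not p -> s) or p) holds at s1, so Dia Dia ((not p -> s) or p) is true at s0.
      At s1: Dia ((not p -> s) or p) requires (not p -> s) or p at some successor in {s1, s2, s3}.
        (not p -> s) or p holds at s1, so Dia ((not p -> s) or p) is true at s1.
Satisfying worlds: {s0, s1, s2, s3, s4}

s0, s1, s2, s3, s4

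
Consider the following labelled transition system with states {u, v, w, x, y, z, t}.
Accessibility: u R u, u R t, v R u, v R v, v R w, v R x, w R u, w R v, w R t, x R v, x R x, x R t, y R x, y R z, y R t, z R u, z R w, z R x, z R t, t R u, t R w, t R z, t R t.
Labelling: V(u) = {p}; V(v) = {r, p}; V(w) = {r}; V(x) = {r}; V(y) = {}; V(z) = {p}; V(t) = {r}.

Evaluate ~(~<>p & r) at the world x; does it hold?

At x: ~<>p & r is false, so ~(~<>p & r) is true.
  At x: ~<>p is false, r is true, so ~<>p & r is false.
    At x: <>p is true, so ~<>p is false.
      At x: <>p requires p at some successor in {v, x, t}.
        p holds at v, so <>p is true at x.

Yes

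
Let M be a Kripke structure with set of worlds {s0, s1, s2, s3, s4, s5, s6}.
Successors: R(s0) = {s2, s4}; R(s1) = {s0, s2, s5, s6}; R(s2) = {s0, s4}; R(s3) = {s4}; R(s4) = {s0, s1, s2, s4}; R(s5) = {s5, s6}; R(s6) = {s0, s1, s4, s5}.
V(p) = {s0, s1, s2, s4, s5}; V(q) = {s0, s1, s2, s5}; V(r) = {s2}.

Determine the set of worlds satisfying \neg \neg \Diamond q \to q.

s0, s1, s2, s3, s5

Let φ = \neg \neg \Diamond q \to q. Evaluate φ at each world:
  s0 (successors {s2, s4}): φ is true.
  s1 (successors {s0, s2, s5, s6}): φ is true.
  s2 (successors {s0, s4}): φ is true.
  s3 (successors {s4}): φ is true.
  s4 (successors {s0, s1, s2, s4}): φ is false.
  s5 (successors {s5, s6}): φ is true.
  s6 (successors {s0, s1, s4, s5}): φ is false.
For instance, at s6:
  At s6: \neg \neg \Diamond q is true, q is false, so \neg \neg \Diamond q \to q is false.
    At s6: \neg \Diamond q is false, so \neg \neg \Diamond q is true.
      At s6: \Diamond q is true, so \neg \Diamond q is false.
Satisfying worlds: {s0, s1, s2, s3, s5}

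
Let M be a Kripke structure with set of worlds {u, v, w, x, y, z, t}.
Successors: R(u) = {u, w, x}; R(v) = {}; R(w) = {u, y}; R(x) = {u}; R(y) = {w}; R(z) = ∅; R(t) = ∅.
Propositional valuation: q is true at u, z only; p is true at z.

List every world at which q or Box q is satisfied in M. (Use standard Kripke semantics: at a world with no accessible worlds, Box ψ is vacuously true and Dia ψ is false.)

Recall that Box ψ holds at a world iff ψ holds at every accessible world, and Dia ψ holds iff ψ holds at some accessible world.
Let φ = q or Box q. Evaluate φ at each world:
  u (successors {u, w, x}): φ is true.
  v (successors ∅): φ is true.
  w (successors {u, y}): φ is false.
  x (successors {u}): φ is true.
  y (successors {w}): φ is false.
  z (successors ∅): φ is true.
  t (successors ∅): φ is true.
For instance, at x:
  At x: q is false, Box q is true, so q or Box q is true.
    At x: Box q requires q at every successor {u}.
      At u: q is true.
    So Box q is true at x.
Satisfying worlds: {u, v, x, z, t}

u, v, x, z, t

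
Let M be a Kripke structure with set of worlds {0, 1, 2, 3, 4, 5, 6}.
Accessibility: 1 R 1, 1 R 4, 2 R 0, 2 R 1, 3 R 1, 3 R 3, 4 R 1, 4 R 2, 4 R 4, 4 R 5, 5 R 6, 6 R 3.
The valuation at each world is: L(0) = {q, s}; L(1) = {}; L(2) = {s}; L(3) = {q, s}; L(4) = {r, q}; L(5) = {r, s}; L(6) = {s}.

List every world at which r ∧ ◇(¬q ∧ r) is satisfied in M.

Recall that ◇ψ holds at a world iff ψ holds at some accessible world.
Let φ = r ∧ ◇(¬q ∧ r). Evaluate φ at each world:
  0 (successors ∅): φ is false.
  1 (successors {1, 4}): φ is false.
  2 (successors {0, 1}): φ is false.
  3 (successors {1, 3}): φ is false.
  4 (successors {1, 2, 4, 5}): φ is true.
  5 (successors {6}): φ is false.
  6 (successors {3}): φ is false.
For instance, at 2:
  At 2: r is false, ◇(¬q ∧ r) is false, so r ∧ ◇(¬q ∧ r) is false.
    At 2: ◇(¬q ∧ r) requires ¬q ∧ r at some successor in {0, 1}.
      At 0: ¬q ∧ r is false.
      At 1: ¬q ∧ r is false.
    So ◇(¬q ∧ r) is false at 2.
Satisfying worlds: {4}

4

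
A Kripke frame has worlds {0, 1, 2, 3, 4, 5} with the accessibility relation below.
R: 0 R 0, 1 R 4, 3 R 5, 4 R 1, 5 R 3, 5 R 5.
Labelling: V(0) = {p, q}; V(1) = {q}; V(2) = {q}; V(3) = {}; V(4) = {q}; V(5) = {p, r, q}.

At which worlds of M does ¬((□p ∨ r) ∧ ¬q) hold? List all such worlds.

0, 1, 2, 4, 5

Recall that □ψ holds at a world iff ψ holds at every accessible world, and ◇ψ holds iff ψ holds at some accessible world.
Let φ = ¬((□p ∨ r) ∧ ¬q). Evaluate φ at each world:
  0 (successors {0}): φ is true.
  1 (successors {4}): φ is true.
  2 (successors ∅): φ is true.
  3 (successors {5}): φ is false.
  4 (successors {1}): φ is true.
  5 (successors {3, 5}): φ is true.
For instance, at 4:
  At 4: (□p ∨ r) ∧ ¬q is false, so ¬((□p ∨ r) ∧ ¬q) is true.
    At 4: □p ∨ r is false, ¬q is false, so (□p ∨ r) ∧ ¬q is false.
      At 4: □p is false, r is false, so □p ∨ r is false.
Satisfying worlds: {0, 1, 2, 4, 5}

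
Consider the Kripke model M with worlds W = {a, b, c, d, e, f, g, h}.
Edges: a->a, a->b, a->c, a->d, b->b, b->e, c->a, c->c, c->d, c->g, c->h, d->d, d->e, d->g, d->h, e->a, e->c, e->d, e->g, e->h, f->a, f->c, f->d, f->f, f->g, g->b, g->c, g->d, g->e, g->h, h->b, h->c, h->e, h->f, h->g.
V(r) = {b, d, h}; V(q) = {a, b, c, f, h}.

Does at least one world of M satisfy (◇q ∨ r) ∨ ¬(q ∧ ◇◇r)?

Yes

Let φ = (◇q ∨ r) ∨ ¬(q ∧ ◇◇r). Evaluate φ at each world:
  a (successors {a, b, c, d}): φ is true.
  b (successors {b, e}): φ is true.
  c (successors {a, c, d, g, h}): φ is true.
  d (successors {d, e, g, h}): φ is true.
  e (successors {a, c, d, g, h}): φ is true.
  f (successors {a, c, d, f, g}): φ is true.
  g (successors {b, c, d, e, h}): φ is true.
  h (successors {b, c, e, f, g}): φ is true.
Detail at a (witness):
  At a: ◇q ∨ r is true, ¬(q ∧ ◇◇r) is false, so (◇q ∨ r) ∨ ¬(q ∧ ◇◇r) is true.
    At a: ◇q is true, r is false, so ◇q ∨ r is true.
      At a: ◇q requires q at some successor in {a, b, c, d}.
        q holds at a, so ◇q is true at a.
    At a: q ∧ ◇◇r is true, so ¬(q ∧ ◇◇r) is false.
      At a: q is true, ◇◇r is true, so q ∧ ◇◇r is true.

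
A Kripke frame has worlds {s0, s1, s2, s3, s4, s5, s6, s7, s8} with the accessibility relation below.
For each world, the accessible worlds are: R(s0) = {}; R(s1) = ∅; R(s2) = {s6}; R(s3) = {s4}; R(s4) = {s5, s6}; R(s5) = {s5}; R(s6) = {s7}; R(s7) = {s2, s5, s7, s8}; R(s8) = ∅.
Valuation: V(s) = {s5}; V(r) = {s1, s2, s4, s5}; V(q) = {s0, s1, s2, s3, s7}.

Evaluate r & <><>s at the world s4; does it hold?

Yes

At s4: r is true, <><>s is true, so r & <><>s is true.
  At s4: <><>s requires <>s at some successor in {s5, s6}.
    <>s holds at s5, so <><>s is true at s4.
      At s5: <>s requires s at some successor in {s5}.
        s holds at s5, so <>s is true at s5.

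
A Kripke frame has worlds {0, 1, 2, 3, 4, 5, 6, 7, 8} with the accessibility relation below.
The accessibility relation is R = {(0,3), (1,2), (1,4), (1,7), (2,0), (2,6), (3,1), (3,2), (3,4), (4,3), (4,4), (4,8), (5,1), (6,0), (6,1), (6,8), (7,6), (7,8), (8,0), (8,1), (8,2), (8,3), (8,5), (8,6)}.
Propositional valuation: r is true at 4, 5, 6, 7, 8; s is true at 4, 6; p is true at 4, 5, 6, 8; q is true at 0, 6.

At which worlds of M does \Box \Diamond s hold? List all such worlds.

0, 1, 3, 4, 5

Let φ = \Box \Diamond s. Evaluate φ at each world:
  0 (successors {3}): φ is true.
  1 (successors {2, 4, 7}): φ is true.
  2 (successors {0, 6}): φ is false.
  3 (successors {1, 2, 4}): φ is true.
  4 (successors {3, 4, 8}): φ is true.
  5 (successors {1}): φ is true.
  6 (successors {0, 1, 8}): φ is false.
  7 (successors {6, 8}): φ is false.
  8 (successors {0, 1, 2, 3, 5, 6}): φ is false.
For instance, at 2:
  At 2: \Box \Diamond s requires \Diamond s at every successor {0, 6}.
    \Diamond s fails at 0, so \Box \Diamond s is false at 2.
      At 0: \Diamond s requires s at some successor in {3}.
        At 3: s is false.
      So \Diamond s is false at 0.
Satisfying worlds: {0, 1, 3, 4, 5}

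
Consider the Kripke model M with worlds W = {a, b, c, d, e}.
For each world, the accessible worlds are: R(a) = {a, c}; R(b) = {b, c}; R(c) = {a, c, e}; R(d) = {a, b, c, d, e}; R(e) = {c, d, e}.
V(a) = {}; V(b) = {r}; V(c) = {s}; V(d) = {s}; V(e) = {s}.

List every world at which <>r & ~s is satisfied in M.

Let φ = <>r & ~s. Evaluate φ at each world:
  a (successors {a, c}): φ is false.
  b (successors {b, c}): φ is true.
  c (successors {a, c, e}): φ is false.
  d (successors {a, b, c, d, e}): φ is false.
  e (successors {c, d, e}): φ is false.
For instance, at e:
  At e: <>r is false, ~s is false, so <>r & ~s is false.
    At e: <>r requires r at some successor in {c, d, e}.
      At c: r is false.
      At d: r is false.
      At e: r is false.
    So <>r is false at e.
Satisfying worlds: {b}

b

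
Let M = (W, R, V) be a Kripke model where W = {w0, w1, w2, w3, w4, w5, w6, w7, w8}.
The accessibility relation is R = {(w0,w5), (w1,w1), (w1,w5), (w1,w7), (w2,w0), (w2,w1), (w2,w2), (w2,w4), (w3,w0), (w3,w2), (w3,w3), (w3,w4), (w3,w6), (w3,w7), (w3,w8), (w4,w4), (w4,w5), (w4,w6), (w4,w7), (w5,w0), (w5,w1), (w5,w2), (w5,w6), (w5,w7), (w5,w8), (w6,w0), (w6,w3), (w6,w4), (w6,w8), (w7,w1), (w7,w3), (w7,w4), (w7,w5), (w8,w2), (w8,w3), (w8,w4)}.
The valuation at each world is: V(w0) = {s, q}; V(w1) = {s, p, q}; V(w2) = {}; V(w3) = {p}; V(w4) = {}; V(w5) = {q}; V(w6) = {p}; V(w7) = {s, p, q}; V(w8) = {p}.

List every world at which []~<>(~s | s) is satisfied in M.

none

Let φ = []~<>(~s | s). Evaluate φ at each world:
  w0 (successors {w5}): φ is false.
  w1 (successors {w1, w5, w7}): φ is false.
  w2 (successors {w0, w1, w2, w4}): φ is false.
  w3 (successors {w0, w2, w3, w4, w6, w7, w8}): φ is false.
  w4 (successors {w4, w5, w6, w7}): φ is false.
  w5 (successors {w0, w1, w2, w6, w7, w8}): φ is false.
  w6 (successors {w0, w3, w4, w8}): φ is false.
  w7 (successors {w1, w3, w4, w5}): φ is false.
  w8 (successors {w2, w3, w4}): φ is false.
For instance, at w7:
  At w7: []~<>(~s | s) requires ~<>(~s | s) at every successor {w1, w3, w4, w5}.
    ~<>(~s | s) fails at w1, so []~<>(~s | s) is false at w7.
      At w1: <>(~s | s) is true, so ~<>(~s | s) is false.
Satisfying worlds: none.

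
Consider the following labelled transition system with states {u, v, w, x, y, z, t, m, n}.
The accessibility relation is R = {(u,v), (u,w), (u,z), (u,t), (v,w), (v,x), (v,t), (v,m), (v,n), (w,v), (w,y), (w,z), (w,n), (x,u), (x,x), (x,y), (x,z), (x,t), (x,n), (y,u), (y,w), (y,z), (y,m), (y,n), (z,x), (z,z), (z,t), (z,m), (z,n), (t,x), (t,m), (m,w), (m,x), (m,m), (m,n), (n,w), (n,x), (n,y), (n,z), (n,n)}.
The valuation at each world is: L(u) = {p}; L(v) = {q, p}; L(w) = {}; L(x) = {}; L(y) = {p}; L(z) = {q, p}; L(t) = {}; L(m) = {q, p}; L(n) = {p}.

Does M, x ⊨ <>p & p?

No

At x: <>p is true, p is false, so <>p & p is false.
  At x: <>p requires p at some successor in {u, x, y, z, t, n}.
    p holds at u, so <>p is true at x.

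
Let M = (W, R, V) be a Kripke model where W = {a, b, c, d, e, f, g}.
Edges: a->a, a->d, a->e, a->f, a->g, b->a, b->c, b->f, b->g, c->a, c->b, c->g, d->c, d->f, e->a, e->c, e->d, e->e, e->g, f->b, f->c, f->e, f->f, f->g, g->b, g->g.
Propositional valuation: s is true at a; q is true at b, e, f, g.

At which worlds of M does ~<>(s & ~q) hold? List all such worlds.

d, f, g

Let φ = ~<>(s & ~q). Evaluate φ at each world:
  a (successors {a, d, e, f, g}): φ is false.
  b (successors {a, c, f, g}): φ is false.
  c (successors {a, b, g}): φ is false.
  d (successors {c, f}): φ is true.
  e (successors {a, c, d, e, g}): φ is false.
  f (successors {b, c, e, f, g}): φ is true.
  g (successors {b, g}): φ is true.
For instance, at d:
  At d: <>(s & ~q) is false, so ~<>(s & ~q) is true.
    At d: <>(s & ~q) requires s & ~q at some successor in {c, f}.
      At c: s & ~q is false.
      At f: s & ~q is false.
    So <>(s & ~q) is false at d.
Satisfying worlds: {d, f, g}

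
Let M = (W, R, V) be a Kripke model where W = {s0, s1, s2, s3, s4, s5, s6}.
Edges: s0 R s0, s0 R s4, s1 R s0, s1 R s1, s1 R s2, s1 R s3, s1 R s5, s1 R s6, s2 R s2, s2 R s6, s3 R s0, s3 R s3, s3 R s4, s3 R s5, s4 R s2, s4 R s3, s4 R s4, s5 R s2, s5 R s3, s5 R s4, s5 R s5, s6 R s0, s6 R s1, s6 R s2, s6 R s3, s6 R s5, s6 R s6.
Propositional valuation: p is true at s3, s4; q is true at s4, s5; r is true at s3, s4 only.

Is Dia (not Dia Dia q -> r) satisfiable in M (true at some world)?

Let φ = Dia (not Dia Dia q -> r). Evaluate φ at each world:
  s0 (successors {s0, s4}): φ is true.
  s1 (successors {s0, s1, s2, s3, s5, s6}): φ is true.
  s2 (successors {s2, s6}): φ is true.
  s3 (successors {s0, s3, s4, s5}): φ is true.
  s4 (successors {s2, s3, s4}): φ is true.
  s5 (successors {s2, s3, s4, s5}): φ is true.
  s6 (successors {s0, s1, s2, s3, s5, s6}): φ is true.
Detail at s0 (witness):
  At s0: Dia (not Dia Dia q -> r) requires not Dia Dia q -> r at some successor in {s0, s4}.
    not Dia Dia q -> r holds at s0, so Dia (not Dia Dia q -> r) is true at s0.
      At s0: not Dia Dia q is false, r is false, so not Dia Dia q -> r is true.

Yes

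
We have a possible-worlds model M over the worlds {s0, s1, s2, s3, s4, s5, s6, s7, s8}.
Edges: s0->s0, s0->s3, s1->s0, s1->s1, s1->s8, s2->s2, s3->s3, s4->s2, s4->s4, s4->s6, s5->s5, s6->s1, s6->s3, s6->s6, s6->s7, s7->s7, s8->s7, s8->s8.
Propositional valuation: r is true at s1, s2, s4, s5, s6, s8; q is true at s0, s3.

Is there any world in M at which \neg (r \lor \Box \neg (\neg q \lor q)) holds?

Let φ = \neg (r \lor \Box \neg (\neg q \lor q)). Evaluate φ at each world:
  s0 (successors {s0, s3}): φ is true.
  s1 (successors {s0, s1, s8}): φ is false.
  s2 (successors {s2}): φ is false.
  s3 (successors {s3}): φ is true.
  s4 (successors {s2, s4, s6}): φ is false.
  s5 (successors {s5}): φ is false.
  s6 (successors {s1, s3, s6, s7}): φ is false.
  s7 (successors {s7}): φ is true.
  s8 (successors {s7, s8}): φ is false.
Detail at s0 (witness):
  At s0: r \lor \Box \neg (\neg q \lor q) is false, so \neg (r \lor \Box \neg (\neg q \lor q)) is true.
    At s0: r is false, \Box \neg (\neg q \lor q) is false, so r \lor \Box \neg (\neg q \lor q) is false.
      At s0: \Box \neg (\neg q \lor q) requires \neg (\neg q \lor q) at every successor {s0, s3}.
        \neg (\neg q \lor q) fails at s0, so \Box \neg (\neg q \lor q) is false at s0.

Yes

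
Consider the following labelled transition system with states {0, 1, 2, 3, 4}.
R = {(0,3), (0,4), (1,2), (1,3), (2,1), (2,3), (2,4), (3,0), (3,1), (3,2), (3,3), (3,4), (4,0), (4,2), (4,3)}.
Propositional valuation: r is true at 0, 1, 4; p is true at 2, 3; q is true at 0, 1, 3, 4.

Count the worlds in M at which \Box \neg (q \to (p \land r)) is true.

Recall that \Box ψ holds at a world iff ψ holds at every accessible world, and \Diamond ψ holds iff ψ holds at some accessible world.
Let φ = \Box \neg (q \to (p \land r)). Evaluate φ at each world:
  0 (successors {3, 4}): φ is true.
  1 (successors {2, 3}): φ is false.
  2 (successors {1, 3, 4}): φ is true.
  3 (successors {0, 1, 2, 3, 4}): φ is false.
  4 (successors {0, 2, 3}): φ is false.
For instance, at 3:
  At 3: \Box \neg (q \to (p \land r)) requires \neg (q \to (p \land r)) at every successor {0, 1, 2, 3, 4}.
    \neg (q \to (p \land r)) fails at 2, so \Box \neg (q \to (p \land r)) is false at 3.
Satisfying worlds: {0, 2}

2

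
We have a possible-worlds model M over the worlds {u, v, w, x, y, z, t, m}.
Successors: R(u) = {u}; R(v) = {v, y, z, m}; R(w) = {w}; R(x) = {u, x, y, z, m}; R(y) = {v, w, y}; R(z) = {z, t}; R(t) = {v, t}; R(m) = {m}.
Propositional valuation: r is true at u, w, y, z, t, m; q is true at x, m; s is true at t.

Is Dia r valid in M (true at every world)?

Recall that Dia ψ holds at a world iff ψ holds at some accessible world.
Let φ = Dia r. Evaluate φ at each world:
  u (successors {u}): φ is true.
  v (successors {v, y, z, m}): φ is true.
  w (successors {w}): φ is true.
  x (successors {u, x, y, z, m}): φ is true.
  y (successors {v, w, y}): φ is true.
  z (successors {z, t}): φ is true.
  t (successors {v, t}): φ is true.
  m (successors {m}): φ is true.
For instance, at w:
  At w: Dia r requires r at some successor in {w}.
    r holds at w, so Dia r is true at w.

Yes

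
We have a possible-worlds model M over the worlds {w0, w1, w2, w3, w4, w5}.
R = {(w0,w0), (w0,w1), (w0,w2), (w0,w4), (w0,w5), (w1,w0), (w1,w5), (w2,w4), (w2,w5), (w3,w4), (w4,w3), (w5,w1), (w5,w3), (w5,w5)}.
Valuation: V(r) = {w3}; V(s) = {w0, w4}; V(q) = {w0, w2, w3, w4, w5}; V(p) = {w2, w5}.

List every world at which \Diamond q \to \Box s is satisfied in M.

Let φ = \Diamond q \to \Box s. Evaluate φ at each world:
  w0 (successors {w0, w1, w2, w4, w5}): φ is false.
  w1 (successors {w0, w5}): φ is false.
  w2 (successors {w4, w5}): φ is false.
  w3 (successors {w4}): φ is true.
  w4 (successors {w3}): φ is false.
  w5 (successors {w1, w3, w5}): φ is false.
For instance, at w0:
  At w0: \Diamond q is true, \Box s is false, so \Diamond q \to \Box s is false.
    At w0: \Diamond q requires q at some successor in {w0, w1, w2, w4, w5}.
      q holds at w0, so \Diamond q is true at w0.
    At w0: \Box s requires s at every successor {w0, w1, w2, w4, w5}.
      s fails at w1, so \Box s is false at w0.
Satisfying worlds: {w3}

w3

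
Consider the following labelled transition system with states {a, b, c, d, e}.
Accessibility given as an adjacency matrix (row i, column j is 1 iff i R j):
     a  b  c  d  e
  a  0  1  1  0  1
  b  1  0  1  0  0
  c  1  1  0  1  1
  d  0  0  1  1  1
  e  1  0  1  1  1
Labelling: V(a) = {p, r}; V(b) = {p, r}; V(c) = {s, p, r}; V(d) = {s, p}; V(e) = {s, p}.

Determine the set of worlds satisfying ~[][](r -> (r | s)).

Let φ = ~[][](r -> (r | s)). Evaluate φ at each world:
  a (successors {b, c, e}): φ is false.
  b (successors {a, c}): φ is false.
  c (successors {a, b, d, e}): φ is false.
  d (successors {c, d, e}): φ is false.
  e (successors {a, c, d, e}): φ is false.
For instance, at a:
  At a: [][](r -> (r | s)) is true, so ~[][](r -> (r | s)) is false.
    At a: [][](r -> (r | s)) requires [](r -> (r | s)) at every successor {b, c, e}.
      At b: [](r -> (r | s)) is true.
      At c: [](r -> (r | s)) is true.
      At e: [](r -> (r | s)) is true.
    So [][](r -> (r | s)) is true at a.
Satisfying worlds: none.

none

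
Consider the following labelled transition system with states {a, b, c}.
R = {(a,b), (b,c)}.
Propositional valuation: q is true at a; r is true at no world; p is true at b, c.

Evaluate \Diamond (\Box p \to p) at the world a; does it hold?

At a: \Diamond (\Box p \to p) requires \Box p \to p at some successor in {b}.
  \Box p \to p holds at b, so \Diamond (\Box p \to p) is true at a.
    At b: \Box p is true, p is true, so \Box p \to p is true.
      At b: \Box p requires p at every successor {c}.
        At c: p is true.
      So \Box p is true at b.

Yes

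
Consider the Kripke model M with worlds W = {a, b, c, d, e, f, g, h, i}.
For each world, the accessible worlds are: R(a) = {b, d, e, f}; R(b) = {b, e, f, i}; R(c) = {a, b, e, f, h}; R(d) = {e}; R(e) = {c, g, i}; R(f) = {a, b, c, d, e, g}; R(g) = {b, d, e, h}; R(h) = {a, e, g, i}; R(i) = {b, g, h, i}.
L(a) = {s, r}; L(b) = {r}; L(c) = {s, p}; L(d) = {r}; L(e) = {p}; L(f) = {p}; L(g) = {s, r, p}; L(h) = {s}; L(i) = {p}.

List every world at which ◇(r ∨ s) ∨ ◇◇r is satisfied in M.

Let φ = ◇(r ∨ s) ∨ ◇◇r. Evaluate φ at each world:
  a (successors {b, d, e, f}): φ is true.
  b (successors {b, e, f, i}): φ is true.
  c (successors {a, b, e, f, h}): φ is true.
  d (successors {e}): φ is true.
  e (successors {c, g, i}): φ is true.
  f (successors {a, b, c, d, e, g}): φ is true.
  g (successors {b, d, e, h}): φ is true.
  h (successors {a, e, g, i}): φ is true.
  i (successors {b, g, h, i}): φ is true.
For instance, at e:
  At e: ◇(r ∨ s) is true, ◇◇r is true, so ◇(r ∨ s) ∨ ◇◇r is true.
    At e: ◇(r ∨ s) requires r ∨ s at some successor in {c, g, i}.
      r ∨ s holds at c, so ◇(r ∨ s) is true at e.
    At e: ◇◇r requires ◇r at some successor in {c, g, i}.
      ◇r holds at c, so ◇◇r is true at e.
Satisfying worlds: {a, b, c, d, e, f, g, h, i}

a, b, c, d, e, f, g, h, i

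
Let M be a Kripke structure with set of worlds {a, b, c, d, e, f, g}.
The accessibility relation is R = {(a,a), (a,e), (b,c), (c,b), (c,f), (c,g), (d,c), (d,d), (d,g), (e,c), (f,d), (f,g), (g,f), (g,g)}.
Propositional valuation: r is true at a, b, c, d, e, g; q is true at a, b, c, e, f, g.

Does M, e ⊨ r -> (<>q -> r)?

Recall that <>ψ holds at a world iff ψ holds at some accessible world.
At e: r is true, <>q -> r is true, so r -> (<>q -> r) is true.
  At e: <>q is true, r is true, so <>q -> r is true.
    At e: <>q requires q at some successor in {c}.
      q holds at c, so <>q is true at e.

Yes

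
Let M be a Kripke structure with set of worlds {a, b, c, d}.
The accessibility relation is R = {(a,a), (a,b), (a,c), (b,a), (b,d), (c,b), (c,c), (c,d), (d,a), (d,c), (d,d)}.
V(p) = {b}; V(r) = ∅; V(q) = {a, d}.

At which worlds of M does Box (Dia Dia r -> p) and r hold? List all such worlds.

none

Let φ = Box (Dia Dia r -> p) and r. Evaluate φ at each world:
  a (successors {a, b, c}): φ is false.
  b (successors {a, d}): φ is false.
  c (successors {b, c, d}): φ is false.
  d (successors {a, c, d}): φ is false.
For instance, at d:
  At d: Box (Dia Dia r -> p) is true, r is false, so Box (Dia Dia r -> p) and r is false.
    At d: Box (Dia Dia r -> p) requires Dia Dia r -> p at every successor {a, c, d}.
      At a: Dia Dia r -> p is true.
      At c: Dia Dia r -> p is true.
      At d: Dia Dia r -> p is true.
    So Box (Dia Dia r -> p) is true at d.
Satisfying worlds: none.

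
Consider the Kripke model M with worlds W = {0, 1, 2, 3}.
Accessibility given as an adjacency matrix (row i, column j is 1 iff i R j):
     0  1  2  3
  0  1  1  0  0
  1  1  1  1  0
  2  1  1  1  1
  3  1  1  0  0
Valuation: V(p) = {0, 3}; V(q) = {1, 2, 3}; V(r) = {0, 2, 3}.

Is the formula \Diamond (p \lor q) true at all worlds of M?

Let φ = \Diamond (p \lor q). Evaluate φ at each world:
  0 (successors {0, 1}): φ is true.
  1 (successors {0, 1, 2}): φ is true.
  2 (successors {0, 1, 2, 3}): φ is true.
  3 (successors {0, 1}): φ is true.
For instance, at 2:
  At 2: \Diamond (p \lor q) requires p \lor q at some successor in {0, 1, 2, 3}.
    p \lor q holds at 0, so \Diamond (p \lor q) is true at 2.

Yes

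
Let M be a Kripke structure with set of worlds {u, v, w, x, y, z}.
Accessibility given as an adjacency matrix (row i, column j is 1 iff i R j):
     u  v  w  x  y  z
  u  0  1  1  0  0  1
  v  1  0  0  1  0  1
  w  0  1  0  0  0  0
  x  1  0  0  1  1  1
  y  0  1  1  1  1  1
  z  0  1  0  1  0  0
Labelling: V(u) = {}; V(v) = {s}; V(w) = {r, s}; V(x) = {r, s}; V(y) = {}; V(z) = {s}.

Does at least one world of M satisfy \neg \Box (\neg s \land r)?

Let φ = \neg \Box (\neg s \land r). Evaluate φ at each world:
  u (successors {v, w, z}): φ is true.
  v (successors {u, x, z}): φ is true.
  w (successors {v}): φ is true.
  x (successors {u, x, y, z}): φ is true.
  y (successors {v, w, x, y, z}): φ is true.
  z (successors {v, x}): φ is true.
Detail at u (witness):
  At u: \Box (\neg s \land r) is false, so \neg \Box (\neg s \land r) is true.
    At u: \Box (\neg s \land r) requires \neg s \land r at every successor {v, w, z}.
      \neg s \land r fails at v, so \Box (\neg s \land r) is false at u.

Yes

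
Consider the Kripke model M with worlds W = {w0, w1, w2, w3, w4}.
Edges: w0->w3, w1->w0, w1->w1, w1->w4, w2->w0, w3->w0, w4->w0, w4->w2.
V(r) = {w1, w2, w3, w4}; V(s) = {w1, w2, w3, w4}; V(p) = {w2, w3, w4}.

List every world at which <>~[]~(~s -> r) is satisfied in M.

Let φ = <>~[]~(~s -> r). Evaluate φ at each world:
  w0 (successors {w3}): φ is false.
  w1 (successors {w0, w1, w4}): φ is true.
  w2 (successors {w0}): φ is true.
  w3 (successors {w0}): φ is true.
  w4 (successors {w0, w2}): φ is true.
For instance, at w0:
  At w0: <>~[]~(~s -> r) requires ~[]~(~s -> r) at some successor in {w3}.
    At w3: ~[]~(~s -> r) is false.
  So <>~[]~(~s -> r) is false at w0.
Satisfying worlds: {w1, w2, w3, w4}

w1, w2, w3, w4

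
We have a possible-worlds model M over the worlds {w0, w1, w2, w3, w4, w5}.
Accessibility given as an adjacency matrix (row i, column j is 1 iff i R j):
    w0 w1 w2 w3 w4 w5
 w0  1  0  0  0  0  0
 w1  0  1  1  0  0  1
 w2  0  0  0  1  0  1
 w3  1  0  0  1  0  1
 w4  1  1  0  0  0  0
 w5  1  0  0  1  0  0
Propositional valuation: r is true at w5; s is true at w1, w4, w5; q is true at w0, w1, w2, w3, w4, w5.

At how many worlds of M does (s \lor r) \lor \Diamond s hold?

Let φ = (s \lor r) \lor \Diamond s. Evaluate φ at each world:
  w0 (successors {w0}): φ is false.
  w1 (successors {w1, w2, w5}): φ is true.
  w2 (successors {w3, w5}): φ is true.
  w3 (successors {w0, w3, w5}): φ is true.
  w4 (successors {w0, w1}): φ is true.
  w5 (successors {w0, w3}): φ is true.
For instance, at w4:
  At w4: s \lor r is true, \Diamond s is true, so (s \lor r) \lor \Diamond s is true.
    At w4: \Diamond s requires s at some successor in {w0, w1}.
      s holds at w1, so \Diamond s is true at w4.
Satisfying worlds: {w1, w2, w3, w4, w5}

5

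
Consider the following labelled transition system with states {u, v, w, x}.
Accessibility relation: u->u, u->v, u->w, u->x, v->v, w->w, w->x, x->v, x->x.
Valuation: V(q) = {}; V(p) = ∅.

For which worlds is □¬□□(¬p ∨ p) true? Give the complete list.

Recall that □ψ holds at a world iff ψ holds at every accessible world, and ◇ψ holds iff ψ holds at some accessible world.
Let φ = □¬□□(¬p ∨ p). Evaluate φ at each world:
  u (successors {u, v, w, x}): φ is false.
  v (successors {v}): φ is false.
  w (successors {w, x}): φ is false.
  x (successors {v, x}): φ is false.
For instance, at v:
  At v: □¬□□(¬p ∨ p) requires ¬□□(¬p ∨ p) at every successor {v}.
    ¬□□(¬p ∨ p) fails at v, so □¬□□(¬p ∨ p) is false at v.
      At v: □□(¬p ∨ p) is true, so ¬□□(¬p ∨ p) is false.
Satisfying worlds: none.

none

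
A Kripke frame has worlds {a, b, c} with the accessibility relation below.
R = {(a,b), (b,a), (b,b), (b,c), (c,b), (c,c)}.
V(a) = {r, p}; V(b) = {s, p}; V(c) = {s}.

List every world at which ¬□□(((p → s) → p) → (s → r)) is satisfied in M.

Recall that □ψ holds at a world iff ψ holds at every accessible world, and ◇ψ holds iff ψ holds at some accessible world.
Let φ = ¬□□(((p → s) → p) → (s → r)). Evaluate φ at each world:
  a (successors {b}): φ is true.
  b (successors {a, b, c}): φ is true.
  c (successors {b, c}): φ is true.
For instance, at b:
  At b: □□(((p → s) → p) → (s → r)) is false, so ¬□□(((p → s) → p) → (s → r)) is true.
    At b: □□(((p → s) → p) → (s → r)) requires □(((p → s) → p) → (s → r)) at every successor {a, b, c}.
      □(((p → s) → p) → (s → r)) fails at a, so □□(((p → s) → p) → (s → r)) is false at b.
Satisfying worlds: {a, b, c}

a, b, c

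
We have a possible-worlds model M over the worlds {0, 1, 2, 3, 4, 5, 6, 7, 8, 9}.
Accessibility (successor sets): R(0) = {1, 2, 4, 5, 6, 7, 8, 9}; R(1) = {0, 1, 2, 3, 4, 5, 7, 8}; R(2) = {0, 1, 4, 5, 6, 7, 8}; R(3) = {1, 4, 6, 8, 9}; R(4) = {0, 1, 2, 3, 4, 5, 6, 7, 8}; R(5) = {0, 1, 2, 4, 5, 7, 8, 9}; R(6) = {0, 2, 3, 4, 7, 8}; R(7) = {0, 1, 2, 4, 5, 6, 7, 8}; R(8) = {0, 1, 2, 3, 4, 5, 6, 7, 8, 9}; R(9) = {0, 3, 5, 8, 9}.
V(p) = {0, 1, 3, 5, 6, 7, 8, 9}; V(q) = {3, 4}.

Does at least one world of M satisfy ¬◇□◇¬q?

No

Let φ = ¬◇□◇¬q. Evaluate φ at each world:
  0 (successors {1, 2, 4, 5, 6, 7, 8, 9}): φ is false.
  1 (successors {0, 1, 2, 3, 4, 5, 7, 8}): φ is false.
  2 (successors {0, 1, 4, 5, 6, 7, 8}): φ is false.
  3 (successors {1, 4, 6, 8, 9}): φ is false.
  4 (successors {0, 1, 2, 3, 4, 5, 6, 7, 8}): φ is false.
  5 (successors {0, 1, 2, 4, 5, 7, 8, 9}): φ is false.
  6 (successors {0, 2, 3, 4, 7, 8}): φ is false.
  7 (successors {0, 1, 2, 4, 5, 6, 7, 8}): φ is false.
  8 (successors {0, 1, 2, 3, 4, 5, 6, 7, 8, 9}): φ is false.
  9 (successors {0, 3, 5, 8, 9}): φ is false.
For instance, at 2:
  At 2: ◇□◇¬q is true, so ¬◇□◇¬q is false.
    At 2: ◇□◇¬q requires □◇¬q at some successor in {0, 1, 4, 5, 6, 7, 8}.
      □◇¬q holds at 0, so ◇□◇¬q is true at 2.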